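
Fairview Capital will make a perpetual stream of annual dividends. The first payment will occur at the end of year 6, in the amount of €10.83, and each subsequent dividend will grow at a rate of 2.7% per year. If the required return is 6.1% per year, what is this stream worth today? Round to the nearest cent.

Value at end of year 5: C₁ / (r − g) = €10.83 / (0.061 − 0.027) = €318.5294
Discount to today: PV = €318.5294 / (1 + 0.061)^5 = €318.5294 / 1.344550 = €236.90

€236.90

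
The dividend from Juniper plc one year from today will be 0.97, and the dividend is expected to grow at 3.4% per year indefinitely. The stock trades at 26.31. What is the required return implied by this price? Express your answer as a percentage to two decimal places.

P = D₁/(r − g) ⇒ r = D₁/P + g = 0.9700/26.31 + 0.034 = 0.036868 + 0.034 = 0.070868

7.09%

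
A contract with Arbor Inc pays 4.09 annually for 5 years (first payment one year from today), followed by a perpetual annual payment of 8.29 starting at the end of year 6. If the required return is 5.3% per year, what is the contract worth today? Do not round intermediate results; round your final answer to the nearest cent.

138.38

PV of 5-year annuity: 4.09 × [1 − (1+0.053)^−5] / 0.053 = 17.56167
Perpetuity value at year 5: 8.29 / 0.053 = 156.41509
PV of perpetuity: 156.41509 / (1+0.053)^5 = 120.81944
Total PV = 17.56167 + 120.81944 = 138.38111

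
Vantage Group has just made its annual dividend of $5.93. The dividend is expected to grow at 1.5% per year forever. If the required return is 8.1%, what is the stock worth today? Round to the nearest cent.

D₁ = D₀ × (1 + g) = $5.93 × 1.015 = $6.0190
Growing perpetuity: P = D₁ / (r − g) = $6.0190 / (0.081 − 0.015) = $91.20

$91.20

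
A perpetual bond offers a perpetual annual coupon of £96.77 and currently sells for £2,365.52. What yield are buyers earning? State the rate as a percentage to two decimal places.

4.09%

P = C/r ⇒ r = C/P = £96.77/£2,365.52 = 0.040909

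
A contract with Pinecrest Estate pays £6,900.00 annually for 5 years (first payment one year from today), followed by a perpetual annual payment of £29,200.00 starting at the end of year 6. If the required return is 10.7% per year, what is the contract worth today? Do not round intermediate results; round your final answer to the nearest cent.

PV of 5-year annuity: £6,900.00 × [1 − (1+0.107)^−5] / 0.107 = 25695.31776
Perpetuity value at year 5: £29,200.00 / 0.107 = 272897.19626
PV of perpetuity: 272897.19626 / (1+0.107)^5 = 164157.59067
Total PV = 25695.31776 + 164157.59067 = 189852.90843

£189852.91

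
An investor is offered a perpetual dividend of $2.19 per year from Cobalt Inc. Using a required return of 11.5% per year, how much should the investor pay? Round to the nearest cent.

Level perpetuity: PV = C / r = $2.19 / 0.115 = $19.04

$19.04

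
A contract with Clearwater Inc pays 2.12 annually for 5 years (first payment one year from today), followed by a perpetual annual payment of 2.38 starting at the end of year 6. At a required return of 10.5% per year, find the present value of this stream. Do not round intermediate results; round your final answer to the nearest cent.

PV of 5-year annuity: 2.12 × [1 − (1+0.105)^−5] / 0.105 = 7.93486
Perpetuity value at year 5: 2.38 / 0.105 = 22.66667
PV of perpetuity: 22.66667 / (1+0.105)^5 = 13.75866
Total PV = 7.93486 + 13.75866 = 21.69352

21.69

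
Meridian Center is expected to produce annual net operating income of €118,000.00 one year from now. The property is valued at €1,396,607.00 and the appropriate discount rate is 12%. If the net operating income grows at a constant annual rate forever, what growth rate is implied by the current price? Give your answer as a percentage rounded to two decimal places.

P = D₁/(r−g) ⇒ g = r − D₁/P = 0.12 − €118,000.00/€1,396,607.00 = 0.035510

3.55%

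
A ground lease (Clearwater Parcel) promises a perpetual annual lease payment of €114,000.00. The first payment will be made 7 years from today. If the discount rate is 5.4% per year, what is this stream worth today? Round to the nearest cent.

Value at end of year 6: C / r = €114,000.00 / 0.054 = €2,111,111.1111
Discount to today: PV = €2,111,111.1111 / (1 + 0.054)^6 = €2,111,111.1111 / 1.371020 = €1,539,811.03

€1539811.03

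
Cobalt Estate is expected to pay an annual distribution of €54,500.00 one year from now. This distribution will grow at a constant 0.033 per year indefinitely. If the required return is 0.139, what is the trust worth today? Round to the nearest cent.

€514150.94

Growing perpetuity: P = D₁ / (r − g) = €54,500.0000 / (0.139 − 0.033) = €514,150.94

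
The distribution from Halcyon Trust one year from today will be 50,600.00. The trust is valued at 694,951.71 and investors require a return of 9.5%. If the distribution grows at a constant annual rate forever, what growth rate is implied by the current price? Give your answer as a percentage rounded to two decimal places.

2.22%

P = D₁/(r−g) ⇒ g = r − D₁/P = 0.095 − 50,600.00/694,951.71 = 0.022189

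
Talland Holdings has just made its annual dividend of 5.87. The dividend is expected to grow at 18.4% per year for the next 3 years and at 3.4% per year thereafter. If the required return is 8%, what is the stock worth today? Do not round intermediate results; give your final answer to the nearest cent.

D_1 = 6.95008
D_2 = 8.22889
D_3 = 9.74301
Terminal value at year 3: TV = D_3×(1+g_2)/(r−g_2) = 10.07427/0.046 = 219.00595
P_0 = D_1/(1+r)^1 + D_2/(1+r)^2 + D_3/(1+r)^3 + TV/(1+r)^3
    = 6.43526 + 7.05495 + 7.73432 + 173.85398 = 195.07851

195.08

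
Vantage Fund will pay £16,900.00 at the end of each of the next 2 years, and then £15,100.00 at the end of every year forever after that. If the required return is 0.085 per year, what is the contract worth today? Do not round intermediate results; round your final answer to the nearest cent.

£180835.06

PV of 2-year annuity: £16,900.00 × [1 − (1+0.085)^−2] / 0.085 = 29931.83121
Perpetuity value at year 2: £15,100.00 / 0.085 = 177647.05882
PV of perpetuity: 177647.05882 / (1+0.085)^2 = 150903.23330
Total PV = 29931.83121 + 150903.23330 = 180835.06451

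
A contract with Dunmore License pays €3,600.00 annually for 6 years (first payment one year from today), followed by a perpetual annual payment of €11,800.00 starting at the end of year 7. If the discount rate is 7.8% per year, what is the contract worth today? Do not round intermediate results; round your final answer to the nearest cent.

€113143.34

PV of 6-year annuity: €3,600.00 × [1 − (1+0.078)^−6] / 0.078 = 16743.82526
Perpetuity value at year 6: €11,800.00 / 0.078 = 151282.05128
PV of perpetuity: 151282.05128 / (1+0.078)^6 = 96399.51291
Total PV = 16743.82526 + 96399.51291 = 113143.33818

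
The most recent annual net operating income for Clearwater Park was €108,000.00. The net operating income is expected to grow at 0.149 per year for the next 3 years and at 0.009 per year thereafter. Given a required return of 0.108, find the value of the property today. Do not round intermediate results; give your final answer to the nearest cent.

D_1 = 124092.00000
D_2 = 142581.70800
D_3 = 163826.38249
Terminal value at year 3: TV = D_3×(1+g_2)/(r−g_2) = 165300.81993/0.099 = 1669705.25186
P_0 = D_1/(1+r)^1 + D_2/(1+r)^2 + D_3/(1+r)^3 + TV/(1+r)^3
    = 111996.38989 + 116140.66064 + 120438.28436 + 1227497.26182 = 1576072.59671

€1576072.60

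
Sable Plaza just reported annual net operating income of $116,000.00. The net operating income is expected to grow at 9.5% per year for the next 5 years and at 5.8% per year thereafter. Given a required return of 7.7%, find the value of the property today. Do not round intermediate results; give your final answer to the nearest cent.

$7627232.38

D_1 = 127020.00000
D_2 = 139086.90000
D_3 = 152300.15550
D_4 = 166768.67027
D_5 = 182611.69395
Terminal value at year 5: TV = D_5×(1+g_2)/(r−g_2) = 193203.17220/0.019 = 10168588.01039
P_0 = D_1/(1+r)^1 + D_2/(1+r)^2 + D_3/(1+r)^3 + D_4/(1+r)^4 + D_5/(1+r)^5 + TV/(1+r)^5
    = 117938.71866 + 119909.83931 + 121913.90348 + 123951.46175 + 126023.07393 + 7017495.37963 = 7627232.37676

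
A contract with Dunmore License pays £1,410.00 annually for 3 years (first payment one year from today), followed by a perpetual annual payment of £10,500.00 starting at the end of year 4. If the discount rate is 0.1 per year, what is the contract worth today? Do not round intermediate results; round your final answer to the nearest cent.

£82394.52

PV of 3-year annuity: £1,410.00 × [1 − (1+0.1)^−3] / 0.1 = 3506.46131
Perpetuity value at year 3: £10,500.00 / 0.1 = 105000.00000
PV of perpetuity: 105000.00000 / (1+0.1)^3 = 78888.05409
Total PV = 3506.46131 + 78888.05409 = 82394.51540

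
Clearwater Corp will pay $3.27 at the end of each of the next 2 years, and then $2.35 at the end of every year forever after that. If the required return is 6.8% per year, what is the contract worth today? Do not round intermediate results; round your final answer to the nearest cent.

PV of 2-year annuity: $3.27 × [1 − (1+0.068)^−2] / 0.068 = 5.92865
Perpetuity value at year 2: $2.35 / 0.068 = 34.55882
PV of perpetuity: 34.55882 / (1+0.068)^2 = 30.29817
Total PV = 5.92865 + 30.29817 = 36.22682

$36.23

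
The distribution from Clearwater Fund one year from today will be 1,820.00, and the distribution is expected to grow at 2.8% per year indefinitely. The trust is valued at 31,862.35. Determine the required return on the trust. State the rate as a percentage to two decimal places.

8.51%

P = D₁/(r − g) ⇒ r = D₁/P + g = 1,820.0000/31,862.35 + 0.028 = 0.057121 + 0.028 = 0.085121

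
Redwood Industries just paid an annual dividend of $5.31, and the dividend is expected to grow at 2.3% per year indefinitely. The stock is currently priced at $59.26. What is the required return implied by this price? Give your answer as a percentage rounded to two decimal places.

D₁ = $5.31 × 1.023 = $5.4321
P = D₁/(r − g) ⇒ r = D₁/P + g = $5.4321/$59.26 + 0.023 = 0.091666 + 0.023 = 0.114666

11.47%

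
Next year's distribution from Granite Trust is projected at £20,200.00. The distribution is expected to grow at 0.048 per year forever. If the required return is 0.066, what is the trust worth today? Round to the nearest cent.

£1122222.22

Growing perpetuity: P = D₁ / (r − g) = £20,200.0000 / (0.066 − 0.048) = £1,122,222.22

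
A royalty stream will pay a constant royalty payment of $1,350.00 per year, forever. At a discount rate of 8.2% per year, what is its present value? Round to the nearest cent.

Level perpetuity: PV = C / r = $1,350.00 / 0.082 = $16,463.41

$16463.41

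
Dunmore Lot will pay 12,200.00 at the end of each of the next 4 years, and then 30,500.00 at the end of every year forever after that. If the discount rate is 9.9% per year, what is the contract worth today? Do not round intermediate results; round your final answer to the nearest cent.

249946.48

PV of 4-year annuity: 12,200.00 × [1 − (1+0.099)^−4] / 0.099 = 38756.22114
Perpetuity value at year 4: 30,500.00 / 0.099 = 308080.80808
PV of perpetuity: 308080.80808 / (1+0.099)^4 = 211190.25523
Total PV = 38756.22114 + 211190.25523 = 249946.47637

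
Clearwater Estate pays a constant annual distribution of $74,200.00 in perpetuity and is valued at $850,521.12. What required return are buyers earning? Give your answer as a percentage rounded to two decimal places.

8.72%

P = C/r ⇒ r = C/P = $74,200.00/$850,521.12 = 0.087241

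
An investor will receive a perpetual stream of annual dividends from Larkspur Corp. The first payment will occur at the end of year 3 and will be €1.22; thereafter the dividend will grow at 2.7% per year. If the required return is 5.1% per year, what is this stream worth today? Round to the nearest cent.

Value at end of year 2: C₁ / (r − g) = €1.22 / (0.051 − 0.027) = €50.8333
Discount to today: PV = €50.8333 / (1 + 0.051)^2 = €50.8333 / 1.104601 = €46.02

€46.02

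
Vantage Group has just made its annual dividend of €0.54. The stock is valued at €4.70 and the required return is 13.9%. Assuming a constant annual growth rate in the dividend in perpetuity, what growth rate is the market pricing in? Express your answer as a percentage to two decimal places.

P = D₀(1+g)/(r−g) ⇒ P(r−g) = D₀(1+g) ⇒ g(P+D₀) = P·r − D₀
g = (P·r − D₀)/(P + D₀) = (€4.70×0.139 − €0.54) / (€4.70 + €0.54) = 0.021622

2.16%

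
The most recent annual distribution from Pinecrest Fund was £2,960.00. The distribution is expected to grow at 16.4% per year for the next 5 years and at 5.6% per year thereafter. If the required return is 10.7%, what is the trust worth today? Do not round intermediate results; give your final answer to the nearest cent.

D_1 = 3445.44000
D_2 = 4010.49216
D_3 = 4668.21287
D_4 = 5433.79979
D_5 = 6324.94295
Terminal value at year 5: TV = D_5×(1+g_2)/(r−g_2) = 6679.13976/0.051 = 130963.52462
P_0 = D_1/(1+r)^1 + D_2/(1+r)^2 + D_3/(1+r)^3 + D_4/(1+r)^4 + D_5/(1+r)^5 + TV/(1+r)^5
    = 3112.41192 + 3272.67162 + 3441.18316 + 3618.37146 + 3804.68327 + 78779.32409 = 96028.64552

£96028.65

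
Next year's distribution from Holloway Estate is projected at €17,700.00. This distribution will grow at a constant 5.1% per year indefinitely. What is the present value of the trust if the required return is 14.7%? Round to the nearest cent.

Growing perpetuity: P = D₁ / (r − g) = €17,700.0000 / (0.147 − 0.051) = €184,375.00

€184375.00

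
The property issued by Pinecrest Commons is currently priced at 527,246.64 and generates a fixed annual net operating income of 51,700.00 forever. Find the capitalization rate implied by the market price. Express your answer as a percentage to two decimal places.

9.81%

P = C/r ⇒ r = C/P = 51,700.00/527,246.64 = 0.098057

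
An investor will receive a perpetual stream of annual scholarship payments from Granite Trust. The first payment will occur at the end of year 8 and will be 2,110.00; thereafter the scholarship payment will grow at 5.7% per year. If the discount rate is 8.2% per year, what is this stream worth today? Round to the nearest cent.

Value at end of year 7: C₁ / (r − g) = 2,110.00 / (0.082 − 0.057) = 84,400.0000
Discount to today: PV = 84,400.0000 / (1 + 0.082)^7 = 84,400.0000 / 1.736164 = 48,612.91

48612.91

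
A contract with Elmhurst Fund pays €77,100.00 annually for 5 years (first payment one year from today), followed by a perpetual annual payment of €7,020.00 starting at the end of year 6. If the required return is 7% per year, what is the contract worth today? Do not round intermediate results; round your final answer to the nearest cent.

€387627.55

PV of 5-year annuity: €77,100.00 × [1 − (1+0.07)^−5] / 0.07 = 316125.22231
Perpetuity value at year 5: €7,020.00 / 0.07 = 100285.71429
PV of perpetuity: 100285.71429 / (1+0.07)^5 = 71502.32829
Total PV = 316125.22231 + 71502.32829 = 387627.55060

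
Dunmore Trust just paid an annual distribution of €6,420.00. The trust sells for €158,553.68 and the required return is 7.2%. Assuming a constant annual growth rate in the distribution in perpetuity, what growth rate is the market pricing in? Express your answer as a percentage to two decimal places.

P = D₀(1+g)/(r−g) ⇒ P(r−g) = D₀(1+g) ⇒ g(P+D₀) = P·r − D₀
g = (P·r − D₀)/(P + D₀) = (€158,553.68×0.072 − €6,420.00) / (€158,553.68 + €6,420.00) = 0.030283

3.03%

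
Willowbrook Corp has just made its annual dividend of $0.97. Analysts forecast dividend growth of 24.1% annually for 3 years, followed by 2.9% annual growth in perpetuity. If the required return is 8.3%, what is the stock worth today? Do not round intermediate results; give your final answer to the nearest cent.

D_1 = 1.20377
D_2 = 1.49388
D_3 = 1.85390
Terminal value at year 3: TV = D_3×(1+g_2)/(r−g_2) = 1.90767/0.054 = 35.32716
P_0 = D_1/(1+r)^1 + D_2/(1+r)^2 + D_3/(1+r)^3 + TV/(1+r)^3
    = 1.11151 + 1.27367 + 1.45949 + 27.81143 = 31.65611

$31.66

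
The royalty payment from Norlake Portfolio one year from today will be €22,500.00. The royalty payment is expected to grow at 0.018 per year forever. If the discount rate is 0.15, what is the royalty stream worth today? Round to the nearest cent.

Growing perpetuity: P = D₁ / (r − g) = €22,500.0000 / (0.15 − 0.018) = €170,454.55

€170454.55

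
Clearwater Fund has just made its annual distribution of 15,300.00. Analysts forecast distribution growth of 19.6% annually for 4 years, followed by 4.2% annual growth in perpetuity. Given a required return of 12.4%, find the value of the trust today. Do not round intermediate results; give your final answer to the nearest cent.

320881.44

D_1 = 18298.80000
D_2 = 21885.36480
D_3 = 26174.89630
D_4 = 31305.17598
Terminal value at year 4: TV = D_4×(1+g_2)/(r−g_2) = 32619.99337/0.082 = 397804.79716
P_0 = D_1/(1+r)^1 + D_2/(1+r)^2 + D_3/(1+r)^3 + D_4/(1+r)^4 + TV/(1+r)^4
    = 16280.07117 + 17322.92271 + 18432.57612 + 19613.31053 + 249232.55581 = 320881.43635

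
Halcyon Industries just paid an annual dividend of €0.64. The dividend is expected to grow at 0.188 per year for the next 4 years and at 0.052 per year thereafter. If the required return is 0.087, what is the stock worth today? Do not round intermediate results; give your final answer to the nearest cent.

D_1 = 0.76032
D_2 = 0.90326
D_3 = 1.07307
D_4 = 1.27481
Terminal value at year 4: TV = D_4×(1+g_2)/(r−g_2) = 1.34110/0.035 = 38.31717
P_0 = D_1/(1+r)^1 + D_2/(1+r)^2 + D_3/(1+r)^3 + D_4/(1+r)^4 + TV/(1+r)^4
    = 0.69947 + 0.76446 + 0.83549 + 0.91312 + 27.44576 = 30.65829

€30.66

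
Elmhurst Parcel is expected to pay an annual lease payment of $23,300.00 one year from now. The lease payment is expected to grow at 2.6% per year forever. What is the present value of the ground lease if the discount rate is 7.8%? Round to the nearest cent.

$448076.92

Growing perpetuity: P = D₁ / (r − g) = $23,300.0000 / (0.078 − 0.026) = $448,076.92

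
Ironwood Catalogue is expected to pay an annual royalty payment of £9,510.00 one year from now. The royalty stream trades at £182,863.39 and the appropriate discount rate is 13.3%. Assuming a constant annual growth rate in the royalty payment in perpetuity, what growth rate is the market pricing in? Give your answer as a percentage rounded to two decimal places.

P = D₁/(r−g) ⇒ g = r − D₁/P = 0.133 − £9,510.00/£182,863.39 = 0.080994

8.10%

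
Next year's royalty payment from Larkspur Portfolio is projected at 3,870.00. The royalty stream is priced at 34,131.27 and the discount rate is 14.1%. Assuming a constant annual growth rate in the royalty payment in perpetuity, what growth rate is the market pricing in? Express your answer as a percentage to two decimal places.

P = D₁/(r−g) ⇒ g = r − D₁/P = 0.141 − 3,870.00/34,131.27 = 0.027614

2.76%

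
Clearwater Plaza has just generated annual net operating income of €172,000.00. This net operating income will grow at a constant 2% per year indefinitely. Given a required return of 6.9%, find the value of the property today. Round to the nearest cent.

€3580408.16

D₁ = D₀ × (1 + g) = €172,000.00 × 1.02 = €175,440.0000
Growing perpetuity: P = D₁ / (r − g) = €175,440.0000 / (0.069 − 0.02) = €3,580,408.16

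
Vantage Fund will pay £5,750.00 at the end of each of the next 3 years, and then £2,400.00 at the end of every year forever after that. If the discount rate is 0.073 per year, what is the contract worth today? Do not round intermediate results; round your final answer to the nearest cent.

£41620.21

PV of 3-year annuity: £5,750.00 × [1 − (1+0.073)^−3] / 0.073 = 15007.48881
Perpetuity value at year 3: £2,400.00 / 0.073 = 32876.71233
PV of perpetuity: 32876.71233 / (1+0.073)^3 = 26612.71700
Total PV = 15007.48881 + 26612.71700 = 41620.20581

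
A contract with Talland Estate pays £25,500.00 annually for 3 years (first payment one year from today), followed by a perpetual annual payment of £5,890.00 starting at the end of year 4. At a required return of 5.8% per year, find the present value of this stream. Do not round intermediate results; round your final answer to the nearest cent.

£154164.06

PV of 3-year annuity: £25,500.00 × [1 − (1+0.058)^−3] / 0.058 = 68414.81359
Perpetuity value at year 3: £5,890.00 / 0.058 = 101551.72414
PV of perpetuity: 101551.72414 / (1+0.058)^3 = 85749.24367
Total PV = 68414.81359 + 85749.24367 = 154164.05725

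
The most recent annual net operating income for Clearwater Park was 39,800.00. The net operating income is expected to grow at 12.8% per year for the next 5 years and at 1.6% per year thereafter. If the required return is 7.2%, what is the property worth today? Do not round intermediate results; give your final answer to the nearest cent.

1163897.33

D_1 = 44894.40000
D_2 = 50640.88320
D_3 = 57122.91625
D_4 = 64434.64953
D_5 = 72682.28467
Terminal value at year 5: TV = D_5×(1+g_2)/(r−g_2) = 73845.20122/0.056 = 1318664.30757
P_0 = D_1/(1+r)^1 + D_2/(1+r)^2 + D_3/(1+r)^3 + D_4/(1+r)^4 + D_5/(1+r)^5 + TV/(1+r)^5
    = 41879.10448 + 44066.81889 + 46368.81689 + 48791.06852 + 51339.85568 + 931451.66738 = 1163897.33185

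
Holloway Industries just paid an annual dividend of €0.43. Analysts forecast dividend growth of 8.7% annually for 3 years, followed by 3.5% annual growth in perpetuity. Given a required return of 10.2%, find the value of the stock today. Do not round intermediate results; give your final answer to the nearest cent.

€7.63

D_1 = 0.46741
D_2 = 0.50807
D_3 = 0.55228
Terminal value at year 3: TV = D_3×(1+g_2)/(r−g_2) = 0.57161/0.067 = 8.53145
P_0 = D_1/(1+r)^1 + D_2/(1+r)^2 + D_3/(1+r)^3 + TV/(1+r)^3
    = 0.42415 + 0.41837 + 0.41268 + 6.37497 = 7.63017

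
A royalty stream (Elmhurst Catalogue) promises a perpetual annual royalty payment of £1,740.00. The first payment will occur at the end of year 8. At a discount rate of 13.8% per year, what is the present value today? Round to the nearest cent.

£5101.22

Value at end of year 7: C / r = £1,740.00 / 0.138 = £12,608.6957
Discount to today: PV = £12,608.6957 / (1 + 0.138)^7 = £12,608.6957 / 2.471700 = £5,101.22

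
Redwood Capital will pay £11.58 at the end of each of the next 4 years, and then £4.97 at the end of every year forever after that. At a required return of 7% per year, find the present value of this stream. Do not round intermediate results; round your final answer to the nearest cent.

PV of 4-year annuity: £11.58 × [1 − (1+0.07)^−4] / 0.07 = 39.22391
Perpetuity value at year 4: £4.97 / 0.07 = 71.00000
PV of perpetuity: 71.00000 / (1+0.07)^4 = 54.16556
Total PV = 39.22391 + 54.16556 = 93.38947

£93.39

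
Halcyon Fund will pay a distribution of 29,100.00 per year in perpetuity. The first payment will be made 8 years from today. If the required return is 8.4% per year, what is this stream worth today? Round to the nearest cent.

Value at end of year 7: C / r = 29,100.00 / 0.084 = 346,428.5714
Discount to today: PV = 346,428.5714 / (1 + 0.084)^7 = 346,428.5714 / 1.758754 = 196,973.92

196973.92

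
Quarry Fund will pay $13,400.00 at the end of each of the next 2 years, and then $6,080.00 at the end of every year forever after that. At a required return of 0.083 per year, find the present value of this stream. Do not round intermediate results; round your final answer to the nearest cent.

PV of 2-year annuity: $13,400.00 × [1 − (1+0.083)^−2] / 0.083 = 23797.81889
Perpetuity value at year 2: $6,080.00 / 0.083 = 73253.01205
PV of perpetuity: 73253.01205 / (1+0.083)^2 = 62455.19572
Total PV = 23797.81889 + 62455.19572 = 86253.01461

$86253.01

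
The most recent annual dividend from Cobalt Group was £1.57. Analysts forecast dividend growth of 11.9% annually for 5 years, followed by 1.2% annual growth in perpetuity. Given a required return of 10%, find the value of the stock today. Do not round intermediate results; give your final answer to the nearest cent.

D_1 = 1.75683
D_2 = 1.96589
D_3 = 2.19983
D_4 = 2.46161
D_5 = 2.75455
Terminal value at year 5: TV = D_5×(1+g_2)/(r−g_2) = 2.78760/0.088 = 31.67728
P_0 = D_1/(1+r)^1 + D_2/(1+r)^2 + D_3/(1+r)^3 + D_4/(1+r)^4 + D_5/(1+r)^5 + TV/(1+r)^5
    = 1.59712 + 1.62470 + 1.65277 + 1.68132 + 1.71036 + 19.66910 = 27.93536

£27.94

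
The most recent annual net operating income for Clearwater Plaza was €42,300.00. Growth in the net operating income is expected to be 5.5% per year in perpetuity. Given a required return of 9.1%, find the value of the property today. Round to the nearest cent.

D₁ = D₀ × (1 + g) = €42,300.00 × 1.055 = €44,626.5000
Growing perpetuity: P = D₁ / (r − g) = €44,626.5000 / (0.091 − 0.055) = €1,239,625.00

€1239625.00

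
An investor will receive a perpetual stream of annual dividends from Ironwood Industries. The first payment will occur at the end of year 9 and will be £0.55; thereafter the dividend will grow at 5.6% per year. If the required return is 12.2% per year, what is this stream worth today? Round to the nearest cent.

£3.32

Value at end of year 8: C₁ / (r − g) = £0.55 / (0.122 − 0.056) = £8.3333
Discount to today: PV = £8.3333 / (1 + 0.122)^8 = £8.3333 / 2.511556 = £3.32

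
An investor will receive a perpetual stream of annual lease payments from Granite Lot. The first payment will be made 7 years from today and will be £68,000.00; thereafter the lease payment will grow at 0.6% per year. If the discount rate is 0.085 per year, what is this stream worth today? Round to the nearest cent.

Value at end of year 6: C₁ / (r − g) = £68,000.00 / (0.085 − 0.006) = £860,759.4937
Discount to today: PV = £860,759.4937 / (1 + 0.085)^6 = £860,759.4937 / 1.631468 = £527,598.31

£527598.31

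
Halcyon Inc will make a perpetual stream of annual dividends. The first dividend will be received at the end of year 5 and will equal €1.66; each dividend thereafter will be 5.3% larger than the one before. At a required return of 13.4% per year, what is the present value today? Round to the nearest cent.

Value at end of year 4: C₁ / (r − g) = €1.66 / (0.134 − 0.053) = €20.4938
Discount to today: PV = €20.4938 / (1 + 0.134)^4 = €20.4938 / 1.653683 = €12.39

€12.39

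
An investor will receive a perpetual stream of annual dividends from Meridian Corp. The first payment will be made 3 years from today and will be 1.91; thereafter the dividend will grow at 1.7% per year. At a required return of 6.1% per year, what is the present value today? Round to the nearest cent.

Value at end of year 2: C₁ / (r − g) = 1.91 / (0.061 − 0.017) = 43.4091
Discount to today: PV = 43.4091 / (1 + 0.061)^2 = 43.4091 / 1.125721 = 38.56

38.56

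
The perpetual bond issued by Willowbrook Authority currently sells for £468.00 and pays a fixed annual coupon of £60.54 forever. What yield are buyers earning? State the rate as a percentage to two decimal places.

P = C/r ⇒ r = C/P = £60.54/£468.00 = 0.129359

12.94%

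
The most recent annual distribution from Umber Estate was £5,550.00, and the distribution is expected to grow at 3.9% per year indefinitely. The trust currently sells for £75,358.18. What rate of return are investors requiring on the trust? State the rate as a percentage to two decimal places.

D₁ = £5,550.00 × 1.039 = £5,766.4500
P = D₁/(r − g) ⇒ r = D₁/P + g = £5,766.4500/£75,358.18 + 0.039 = 0.076521 + 0.039 = 0.115521

11.55%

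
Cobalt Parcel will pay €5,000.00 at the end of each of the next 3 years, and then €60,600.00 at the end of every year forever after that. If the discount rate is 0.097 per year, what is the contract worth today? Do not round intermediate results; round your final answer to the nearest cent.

PV of 3-year annuity: €5,000.00 × [1 − (1+0.097)^−3] / 0.097 = 12500.22656
Perpetuity value at year 3: €60,600.00 / 0.097 = 624742.26804
PV of perpetuity: 624742.26804 / (1+0.097)^3 = 473239.52216
Total PV = 12500.22656 + 473239.52216 = 485739.74872

€485739.75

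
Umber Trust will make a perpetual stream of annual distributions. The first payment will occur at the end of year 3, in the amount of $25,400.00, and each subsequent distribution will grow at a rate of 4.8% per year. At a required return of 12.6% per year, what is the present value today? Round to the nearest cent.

$256839.81

Value at end of year 2: C₁ / (r − g) = $25,400.00 / (0.126 − 0.048) = $325,641.0256
Discount to today: PV = $325,641.0256 / (1 + 0.126)^2 = $325,641.0256 / 1.267876 = $256,839.81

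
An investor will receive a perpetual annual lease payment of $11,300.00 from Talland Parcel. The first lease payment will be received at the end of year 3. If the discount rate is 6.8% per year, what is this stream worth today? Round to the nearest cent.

$145689.09

Value at end of year 2: C / r = $11,300.00 / 0.068 = $166,176.4706
Discount to today: PV = $166,176.4706 / (1 + 0.068)^2 = $166,176.4706 / 1.140624 = $145,689.09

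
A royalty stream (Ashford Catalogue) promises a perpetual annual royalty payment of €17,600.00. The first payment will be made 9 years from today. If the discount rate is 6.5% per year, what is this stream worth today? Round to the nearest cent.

Value at end of year 8: C / r = €17,600.00 / 0.065 = €270,769.2308
Discount to today: PV = €270,769.2308 / (1 + 0.065)^8 = €270,769.2308 / 1.654996 = €163,607.21

€163607.21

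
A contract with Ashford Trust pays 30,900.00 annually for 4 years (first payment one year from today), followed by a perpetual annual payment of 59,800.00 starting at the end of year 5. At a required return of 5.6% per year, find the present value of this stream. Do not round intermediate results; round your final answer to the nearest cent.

PV of 4-year annuity: 30,900.00 × [1 − (1+0.056)^−4] / 0.056 = 108059.81359
Perpetuity value at year 4: 59,800.00 / 0.056 = 1067857.14286
PV of perpetuity: 1067857.14286 / (1+0.056)^4 = 858731.67836
Total PV = 108059.81359 + 858731.67836 = 966791.49196

966791.49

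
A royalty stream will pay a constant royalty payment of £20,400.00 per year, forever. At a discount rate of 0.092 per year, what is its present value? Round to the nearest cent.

£221739.13

Level perpetuity: PV = C / r = £20,400.00 / 0.092 = £221,739.13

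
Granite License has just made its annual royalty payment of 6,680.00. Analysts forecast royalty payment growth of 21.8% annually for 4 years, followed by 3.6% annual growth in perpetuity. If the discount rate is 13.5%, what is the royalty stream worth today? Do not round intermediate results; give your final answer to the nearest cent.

124681.17

D_1 = 8136.24000
D_2 = 9909.94032
D_3 = 12070.30731
D_4 = 14701.63430
Terminal value at year 4: TV = D_4×(1+g_2)/(r−g_2) = 15230.89314/0.099 = 153847.40544
P_0 = D_1/(1+r)^1 + D_2/(1+r)^2 + D_3/(1+r)^3 + D_4/(1+r)^4 + TV/(1+r)^4
    = 7168.49339 + 7692.70921 + 8255.25975 + 8858.94835 + 92705.76251 = 124681.17321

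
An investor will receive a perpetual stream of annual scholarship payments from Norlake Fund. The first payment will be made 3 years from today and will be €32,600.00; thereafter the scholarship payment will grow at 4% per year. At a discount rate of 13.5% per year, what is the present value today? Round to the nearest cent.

Value at end of year 2: C₁ / (r − g) = €32,600.00 / (0.135 − 0.04) = €343,157.8947
Discount to today: PV = €343,157.8947 / (1 + 0.135)^2 = €343,157.8947 / 1.288225 = €266,380.40

€266380.40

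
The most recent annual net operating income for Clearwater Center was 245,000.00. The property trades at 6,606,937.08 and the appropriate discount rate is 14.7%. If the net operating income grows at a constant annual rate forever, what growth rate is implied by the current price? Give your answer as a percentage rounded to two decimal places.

10.60%

P = D₀(1+g)/(r−g) ⇒ P(r−g) = D₀(1+g) ⇒ g(P+D₀) = P·r − D₀
g = (P·r − D₀)/(P + D₀) = (6,606,937.08×0.147 − 245,000.00) / (6,606,937.08 + 245,000.00) = 0.105988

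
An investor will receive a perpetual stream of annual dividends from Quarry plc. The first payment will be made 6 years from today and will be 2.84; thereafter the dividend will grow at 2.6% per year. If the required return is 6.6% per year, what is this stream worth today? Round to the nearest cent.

Value at end of year 5: C₁ / (r − g) = 2.84 / (0.066 − 0.026) = 71.0000
Discount to today: PV = 71.0000 / (1 + 0.066)^5 = 71.0000 / 1.376531 = 51.58

51.58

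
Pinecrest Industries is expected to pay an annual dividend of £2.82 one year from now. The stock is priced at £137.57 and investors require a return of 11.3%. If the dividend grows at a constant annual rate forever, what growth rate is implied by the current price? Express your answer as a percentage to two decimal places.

P = D₁/(r−g) ⇒ g = r − D₁/P = 0.113 − £2.82/£137.57 = 0.092501

9.25%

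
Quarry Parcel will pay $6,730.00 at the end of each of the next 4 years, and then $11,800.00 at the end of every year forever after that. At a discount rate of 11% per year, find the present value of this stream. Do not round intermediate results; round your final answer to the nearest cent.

$91543.33

PV of 4-year annuity: $6,730.00 × [1 − (1+0.11)^−4] / 0.11 = 20879.45949
Perpetuity value at year 4: $11,800.00 / 0.11 = 107272.72727
PV of perpetuity: 107272.72727 / (1+0.11)^4 = 70663.86814
Total PV = 20879.45949 + 70663.86814 = 91543.32763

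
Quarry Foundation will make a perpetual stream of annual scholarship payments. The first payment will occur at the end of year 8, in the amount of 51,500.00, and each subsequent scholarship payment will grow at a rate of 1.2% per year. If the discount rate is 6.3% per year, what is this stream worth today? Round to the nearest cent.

Value at end of year 7: C₁ / (r − g) = 51,500.00 / (0.063 − 0.012) = 1,009,803.9216
Discount to today: PV = 1,009,803.9216 / (1 + 0.063)^7 = 1,009,803.9216 / 1.533673 = 658,421.80

658421.80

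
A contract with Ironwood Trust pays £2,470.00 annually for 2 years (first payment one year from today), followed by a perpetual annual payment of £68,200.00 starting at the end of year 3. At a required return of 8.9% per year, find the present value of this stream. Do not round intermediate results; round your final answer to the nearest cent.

PV of 2-year annuity: £2,470.00 × [1 − (1+0.089)^−2] / 0.089 = 4350.90533
Perpetuity value at year 2: £68,200.00 / 0.089 = 766292.13483
PV of perpetuity: 766292.13483 / (1+0.089)^2 = 646157.82572
Total PV = 4350.90533 + 646157.82572 = 650508.73105

£650508.73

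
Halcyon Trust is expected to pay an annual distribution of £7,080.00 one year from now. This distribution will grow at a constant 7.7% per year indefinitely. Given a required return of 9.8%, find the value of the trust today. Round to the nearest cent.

£337142.86

Growing perpetuity: P = D₁ / (r − g) = £7,080.0000 / (0.098 − 0.077) = £337,142.86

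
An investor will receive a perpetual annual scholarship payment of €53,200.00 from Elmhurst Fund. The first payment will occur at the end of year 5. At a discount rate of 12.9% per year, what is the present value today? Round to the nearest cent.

€253831.87

Value at end of year 4: C / r = €53,200.00 / 0.129 = €412,403.1008
Discount to today: PV = €412,403.1008 / (1 + 0.129)^4 = €412,403.1008 / 1.624710 = €253,831.87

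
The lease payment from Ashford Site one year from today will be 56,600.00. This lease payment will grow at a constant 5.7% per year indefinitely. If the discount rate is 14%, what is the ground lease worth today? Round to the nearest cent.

Growing perpetuity: P = D₁ / (r − g) = 56,600.0000 / (0.14 − 0.057) = 681,927.71

681927.71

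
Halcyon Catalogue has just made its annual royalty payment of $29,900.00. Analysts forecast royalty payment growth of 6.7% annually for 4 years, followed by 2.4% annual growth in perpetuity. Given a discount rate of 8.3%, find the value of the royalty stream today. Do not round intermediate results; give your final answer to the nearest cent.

$604195.77

D_1 = 31903.30000
D_2 = 34040.82110
D_3 = 36321.55611
D_4 = 38755.10037
Terminal value at year 4: TV = D_4×(1+g_2)/(r−g_2) = 39685.22278/0.059 = 672630.89461
P_0 = D_1/(1+r)^1 + D_2/(1+r)^2 + D_3/(1+r)^3 + D_4/(1+r)^4 + TV/(1+r)^4
    = 29458.26408 + 29023.05427 + 28594.27415 + 28171.82873 + 488948.34957 = 604195.77081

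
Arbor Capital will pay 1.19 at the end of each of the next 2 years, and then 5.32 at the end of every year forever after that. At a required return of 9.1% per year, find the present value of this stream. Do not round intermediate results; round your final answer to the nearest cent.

PV of 2-year annuity: 1.19 × [1 − (1+0.091)^−2] / 0.091 = 2.09051
Perpetuity value at year 2: 5.32 / 0.091 = 58.46154
PV of perpetuity: 58.46154 / (1+0.091)^2 = 49.11575
Total PV = 2.09051 + 49.11575 = 51.20625

51.21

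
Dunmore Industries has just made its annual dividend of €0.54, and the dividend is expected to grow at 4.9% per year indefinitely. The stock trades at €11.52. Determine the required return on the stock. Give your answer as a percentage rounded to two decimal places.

9.82%

D₁ = €0.54 × 1.049 = €0.5665
P = D₁/(r − g) ⇒ r = D₁/P + g = €0.5665/€11.52 + 0.049 = 0.049172 + 0.049 = 0.098172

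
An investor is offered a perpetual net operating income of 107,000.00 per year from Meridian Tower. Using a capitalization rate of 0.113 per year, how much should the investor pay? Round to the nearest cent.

Level perpetuity: PV = C / r = 107,000.00 / 0.113 = 946,902.65

946902.65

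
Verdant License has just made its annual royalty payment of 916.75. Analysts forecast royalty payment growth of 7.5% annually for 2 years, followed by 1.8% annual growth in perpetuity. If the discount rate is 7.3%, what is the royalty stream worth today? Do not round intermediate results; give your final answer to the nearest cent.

18870.15

D_1 = 985.50625
D_2 = 1059.41922
Terminal value at year 2: TV = D_2×(1+g_2)/(r−g_2) = 1078.48876/0.055 = 19608.88663
P_0 = D_1/(1+r)^1 + D_2/(1+r)^2 + TV/(1+r)^2
    = 918.45876 + 920.17071 + 17031.52325 = 18870.15272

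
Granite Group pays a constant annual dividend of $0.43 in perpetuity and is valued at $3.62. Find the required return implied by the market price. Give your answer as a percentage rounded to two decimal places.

11.88%

P = C/r ⇒ r = C/P = $0.43/$3.62 = 0.118785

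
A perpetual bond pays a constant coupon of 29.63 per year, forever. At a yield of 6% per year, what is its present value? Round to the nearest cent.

Level perpetuity: PV = C / r = 29.63 / 0.06 = 493.83

493.83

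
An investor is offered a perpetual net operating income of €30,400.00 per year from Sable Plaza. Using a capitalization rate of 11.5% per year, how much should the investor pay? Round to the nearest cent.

€264347.83

Level perpetuity: PV = C / r = €30,400.00 / 0.115 = €264,347.83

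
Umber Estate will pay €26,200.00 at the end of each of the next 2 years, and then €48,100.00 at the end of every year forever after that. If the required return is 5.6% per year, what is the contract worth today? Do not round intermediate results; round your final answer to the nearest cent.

€818551.07

PV of 2-year annuity: €26,200.00 × [1 − (1+0.056)^−2] / 0.056 = 48305.49816
Perpetuity value at year 2: €48,100.00 / 0.056 = 858928.57143
PV of perpetuity: 858928.57143 / (1+0.056)^2 = 770245.57671
Total PV = 48305.49816 + 770245.57671 = 818551.07487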